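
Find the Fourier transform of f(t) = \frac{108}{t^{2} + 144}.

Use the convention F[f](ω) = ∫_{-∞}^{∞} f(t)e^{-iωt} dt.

F(ω) = 9 \pi e^{- 12 \left|{\omega}\right|}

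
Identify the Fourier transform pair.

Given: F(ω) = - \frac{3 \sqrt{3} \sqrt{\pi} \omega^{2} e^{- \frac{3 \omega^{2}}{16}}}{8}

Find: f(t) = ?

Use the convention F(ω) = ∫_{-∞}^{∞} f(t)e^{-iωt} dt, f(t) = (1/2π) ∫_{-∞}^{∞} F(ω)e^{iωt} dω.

f(t) = \left(\frac{16 t^{2}}{3} - 2\right) e^{- \frac{4 t^{2}}{3}}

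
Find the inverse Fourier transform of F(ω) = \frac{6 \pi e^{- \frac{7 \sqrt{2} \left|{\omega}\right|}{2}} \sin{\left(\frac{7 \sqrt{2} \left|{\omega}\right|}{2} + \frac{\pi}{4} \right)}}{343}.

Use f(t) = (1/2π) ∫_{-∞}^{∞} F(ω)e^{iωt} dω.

f(t) = \frac{6}{t^{4} + 2401}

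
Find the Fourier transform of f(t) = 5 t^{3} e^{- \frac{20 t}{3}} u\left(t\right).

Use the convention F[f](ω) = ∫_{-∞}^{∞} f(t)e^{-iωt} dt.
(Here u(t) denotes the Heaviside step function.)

F(ω) = \frac{2430}{\left(3 i \omega + 20\right)^{4}}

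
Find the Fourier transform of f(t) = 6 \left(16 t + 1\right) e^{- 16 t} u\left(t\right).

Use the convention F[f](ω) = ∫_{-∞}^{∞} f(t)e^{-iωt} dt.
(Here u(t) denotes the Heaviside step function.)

F(ω) = \frac{6 \left(- i \omega - 32\right)}{\omega^{2} - 32 i \omega - 256}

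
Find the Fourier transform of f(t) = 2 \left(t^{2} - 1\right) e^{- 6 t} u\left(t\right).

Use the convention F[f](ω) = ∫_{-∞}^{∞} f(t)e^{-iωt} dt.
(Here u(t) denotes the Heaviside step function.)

F(ω) = \frac{2 \left(2 i \omega - \left(i \omega + 6\right)^{3} + 12\right)}{\left(i \omega + 6\right)^{4}}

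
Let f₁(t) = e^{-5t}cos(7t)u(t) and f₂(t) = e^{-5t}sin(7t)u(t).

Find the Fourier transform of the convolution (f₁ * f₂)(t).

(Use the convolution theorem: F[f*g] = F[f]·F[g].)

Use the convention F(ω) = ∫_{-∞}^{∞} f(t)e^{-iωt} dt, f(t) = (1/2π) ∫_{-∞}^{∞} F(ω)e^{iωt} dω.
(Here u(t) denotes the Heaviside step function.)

F[f₁*f₂](ω) = \frac{7 \left(i \omega + 5\right)}{\left(\left(i \omega + 5\right)^{2} + 49\right)^{2}}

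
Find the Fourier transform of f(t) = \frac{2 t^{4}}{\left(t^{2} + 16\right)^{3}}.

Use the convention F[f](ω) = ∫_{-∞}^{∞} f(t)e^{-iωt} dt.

F(ω) = \frac{\pi \left(16 \omega^{2} - 20 \left|{\omega}\right| + 3\right) e^{- 4 \left|{\omega}\right|}}{16}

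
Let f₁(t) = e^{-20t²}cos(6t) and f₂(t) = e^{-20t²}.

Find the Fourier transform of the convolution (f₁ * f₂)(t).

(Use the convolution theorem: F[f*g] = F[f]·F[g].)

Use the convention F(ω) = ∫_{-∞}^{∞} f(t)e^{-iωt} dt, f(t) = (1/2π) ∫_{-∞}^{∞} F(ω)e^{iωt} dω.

F[f₁*f₂](ω) = \frac{\pi \left(e^{\frac{3 \omega}{10}} + 1\right) e^{- \frac{\omega^{2}}{40} - \frac{3 \omega}{20} - \frac{9}{20}}}{40}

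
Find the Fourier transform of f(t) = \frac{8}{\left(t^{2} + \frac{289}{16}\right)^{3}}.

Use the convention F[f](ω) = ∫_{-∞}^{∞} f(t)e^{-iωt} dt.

F(ω) = \frac{64 \pi \left(289 \omega^{2} + 204 \left|{\omega}\right| + 48\right) e^{- \frac{17 \left|{\omega}\right|}{4}}}{1419857}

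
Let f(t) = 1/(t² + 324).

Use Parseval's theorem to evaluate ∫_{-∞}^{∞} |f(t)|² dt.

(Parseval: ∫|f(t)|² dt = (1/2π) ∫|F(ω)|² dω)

∫|f(t)|² dt = \frac{\pi}{11664}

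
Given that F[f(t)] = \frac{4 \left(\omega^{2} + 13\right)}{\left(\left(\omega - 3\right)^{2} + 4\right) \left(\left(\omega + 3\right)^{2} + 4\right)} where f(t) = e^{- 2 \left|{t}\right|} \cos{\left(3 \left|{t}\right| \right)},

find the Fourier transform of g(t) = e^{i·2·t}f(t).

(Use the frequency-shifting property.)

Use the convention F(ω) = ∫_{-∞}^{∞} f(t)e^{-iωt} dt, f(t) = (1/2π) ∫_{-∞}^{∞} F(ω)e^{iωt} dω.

F[g](ω) = \frac{4 \left(\left(\omega - 2\right)^{2} + 13\right)}{\left(\left(\omega - 5\right)^{2} + 4\right) \left(\left(\omega + 1\right)^{2} + 4\right)}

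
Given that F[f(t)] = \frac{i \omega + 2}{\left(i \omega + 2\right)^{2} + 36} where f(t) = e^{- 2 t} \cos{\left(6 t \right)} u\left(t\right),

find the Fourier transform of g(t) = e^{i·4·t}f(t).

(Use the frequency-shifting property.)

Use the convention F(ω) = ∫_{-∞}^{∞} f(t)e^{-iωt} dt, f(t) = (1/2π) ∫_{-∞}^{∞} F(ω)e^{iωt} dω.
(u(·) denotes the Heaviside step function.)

F[g](ω) = \frac{i \left(\omega - 4\right) + 2}{\left(i \left(\omega - 4\right) + 2\right)^{2} + 36}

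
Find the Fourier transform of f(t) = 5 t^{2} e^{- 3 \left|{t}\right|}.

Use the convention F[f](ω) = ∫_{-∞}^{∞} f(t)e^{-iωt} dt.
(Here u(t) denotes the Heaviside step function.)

F(ω) = \frac{180 \left(3 - \omega^{2}\right)}{\left(\omega^{2} + 9\right)^{3}}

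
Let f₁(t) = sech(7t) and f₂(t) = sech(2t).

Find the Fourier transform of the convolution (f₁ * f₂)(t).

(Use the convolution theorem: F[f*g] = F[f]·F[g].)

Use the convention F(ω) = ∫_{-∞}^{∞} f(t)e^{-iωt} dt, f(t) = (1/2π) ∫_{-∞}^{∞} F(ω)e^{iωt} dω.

F[f₁*f₂](ω) = \frac{\pi^{2}}{14 \cosh{\left(\frac{\pi \omega}{14} \right)} \cosh{\left(\frac{\pi \omega}{4} \right)}}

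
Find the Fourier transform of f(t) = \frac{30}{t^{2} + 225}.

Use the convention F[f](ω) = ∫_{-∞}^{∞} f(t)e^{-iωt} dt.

F(ω) = 2 \pi e^{- 15 \left|{\omega}\right|}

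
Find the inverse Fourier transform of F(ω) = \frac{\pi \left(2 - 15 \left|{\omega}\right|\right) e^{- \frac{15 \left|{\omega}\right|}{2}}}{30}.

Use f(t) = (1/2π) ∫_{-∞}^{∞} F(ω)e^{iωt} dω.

f(t) = \frac{t^{2}}{\left(t^{2} + \frac{225}{4}\right)^{2}}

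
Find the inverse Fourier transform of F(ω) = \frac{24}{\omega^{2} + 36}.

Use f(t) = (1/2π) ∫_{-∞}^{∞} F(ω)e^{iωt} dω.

f(t) = 2 e^{- 6 \left|{t}\right|}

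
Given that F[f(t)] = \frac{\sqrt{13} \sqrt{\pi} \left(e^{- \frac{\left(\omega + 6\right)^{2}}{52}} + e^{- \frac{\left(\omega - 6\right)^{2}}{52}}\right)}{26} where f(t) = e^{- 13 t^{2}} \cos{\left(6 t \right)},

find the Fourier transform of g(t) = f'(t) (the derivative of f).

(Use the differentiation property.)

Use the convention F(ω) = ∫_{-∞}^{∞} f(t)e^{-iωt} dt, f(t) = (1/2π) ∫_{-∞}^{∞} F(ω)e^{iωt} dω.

F[g](ω) = \frac{\sqrt{13} i \sqrt{\pi} \omega \left(e^{\frac{6 \omega}{13}} + 1\right) e^{- \frac{\omega^{2}}{52} - \frac{3 \omega}{13} - \frac{9}{13}}}{26}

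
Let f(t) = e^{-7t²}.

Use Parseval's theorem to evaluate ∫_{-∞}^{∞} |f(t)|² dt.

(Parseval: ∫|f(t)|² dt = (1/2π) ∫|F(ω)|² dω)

∫|f(t)|² dt = \frac{\sqrt{14} \sqrt{\pi}}{14}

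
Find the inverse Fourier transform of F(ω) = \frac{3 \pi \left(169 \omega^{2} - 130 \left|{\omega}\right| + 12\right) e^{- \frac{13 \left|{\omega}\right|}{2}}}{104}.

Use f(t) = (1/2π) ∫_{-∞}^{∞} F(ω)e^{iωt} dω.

f(t) = \frac{6 t^{4}}{\left(t^{2} + \frac{169}{4}\right)^{3}}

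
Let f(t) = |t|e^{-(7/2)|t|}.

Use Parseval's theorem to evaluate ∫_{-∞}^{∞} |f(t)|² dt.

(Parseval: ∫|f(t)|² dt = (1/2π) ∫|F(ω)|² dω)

∫|f(t)|² dt = \frac{4}{343}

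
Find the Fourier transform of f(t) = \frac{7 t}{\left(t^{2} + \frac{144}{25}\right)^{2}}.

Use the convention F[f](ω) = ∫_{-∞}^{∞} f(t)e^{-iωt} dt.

F(ω) = - \frac{35 i \pi \omega e^{- \frac{12 \left|{\omega}\right|}{5}}}{24}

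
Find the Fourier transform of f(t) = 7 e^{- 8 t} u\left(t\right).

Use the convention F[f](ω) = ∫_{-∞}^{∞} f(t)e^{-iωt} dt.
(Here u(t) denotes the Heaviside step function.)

F(ω) = \frac{7}{i \omega + 8}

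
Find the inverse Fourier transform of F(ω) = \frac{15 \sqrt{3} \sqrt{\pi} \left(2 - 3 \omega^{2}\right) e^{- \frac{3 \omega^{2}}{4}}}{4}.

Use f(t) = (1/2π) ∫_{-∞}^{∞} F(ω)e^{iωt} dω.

f(t) = 5 t^{2} e^{- \frac{t^{2}}{3}}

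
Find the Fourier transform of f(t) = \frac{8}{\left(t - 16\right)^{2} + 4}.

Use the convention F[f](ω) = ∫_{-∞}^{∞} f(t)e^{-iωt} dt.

F(ω) = 4 \pi e^{- 16 i \omega - 2 \left|{\omega}\right|}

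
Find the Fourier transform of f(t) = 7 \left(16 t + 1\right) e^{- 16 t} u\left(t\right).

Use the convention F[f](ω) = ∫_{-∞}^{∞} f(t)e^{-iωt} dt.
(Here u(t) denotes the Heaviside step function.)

F(ω) = \frac{7 \left(- i \omega - 32\right)}{\omega^{2} - 32 i \omega - 256}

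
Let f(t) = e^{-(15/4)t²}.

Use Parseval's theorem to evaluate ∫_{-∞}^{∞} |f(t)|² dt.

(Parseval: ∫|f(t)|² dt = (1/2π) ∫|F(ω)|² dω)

∫|f(t)|² dt = \frac{\sqrt{30} \sqrt{\pi}}{15}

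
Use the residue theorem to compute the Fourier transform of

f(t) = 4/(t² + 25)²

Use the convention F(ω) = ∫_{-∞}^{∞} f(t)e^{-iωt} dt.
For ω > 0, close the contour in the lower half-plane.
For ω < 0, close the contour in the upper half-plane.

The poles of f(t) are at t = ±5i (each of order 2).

Let g(z) = f(z)e^{-iωz}; for large |z| the factor e^{-iωz} decays in the lower half-plane when ω > 0 and in the upper half-plane when ω < 0.

Case ω > 0 (lower half-plane, clockwise contour ⇒ F(ω) = -2πi·ΣRes):
  Res_{z = - 5 i} g(z) = \frac{i \left(5 \omega + 1\right) e^{- 5 \omega}}{125} (pole of order 2)
  F(ω) = -2πi·ΣRes = \frac{2 \pi \left(5 \omega + 1\right) e^{- 5 \omega}}{125}

Case ω < 0 (upper half-plane, counterclockwise contour ⇒ F(ω) = +2πi·ΣRes):
  Res_{z = 5 i} g(z) = \frac{i \left(5 \omega - 1\right) e^{5 \omega}}{125} (pole of order 2)
  F(ω) = 2πi·ΣRes = \frac{2 \pi \left(1 - 5 \omega\right) e^{5 \omega}}{125}

Both cases combine into a single formula in |ω|:

F(ω) = \frac{2 \pi \left(5 \left|{\omega}\right| + 1\right) e^{- 5 \left|{\omega}\right|}}{125}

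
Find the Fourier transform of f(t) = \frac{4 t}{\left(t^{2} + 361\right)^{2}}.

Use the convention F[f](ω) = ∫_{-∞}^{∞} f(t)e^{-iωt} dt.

F(ω) = - \frac{2 i \pi \omega e^{- 19 \left|{\omega}\right|}}{19}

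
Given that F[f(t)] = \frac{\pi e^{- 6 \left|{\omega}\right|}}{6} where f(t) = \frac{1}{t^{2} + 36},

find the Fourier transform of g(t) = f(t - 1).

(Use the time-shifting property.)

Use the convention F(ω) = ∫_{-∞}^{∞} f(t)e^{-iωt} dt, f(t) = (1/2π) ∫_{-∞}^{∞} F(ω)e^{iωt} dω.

F[g](ω) = \frac{\pi e^{- i \omega - 6 \left|{\omega}\right|}}{6}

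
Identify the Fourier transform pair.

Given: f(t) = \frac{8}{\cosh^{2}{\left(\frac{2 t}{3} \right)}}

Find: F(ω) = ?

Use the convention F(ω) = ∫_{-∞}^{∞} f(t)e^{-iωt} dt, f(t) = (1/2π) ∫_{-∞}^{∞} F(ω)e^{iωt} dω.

F(ω) = \frac{18 \pi \omega}{\sinh{\left(\frac{3 \pi \omega}{4} \right)}}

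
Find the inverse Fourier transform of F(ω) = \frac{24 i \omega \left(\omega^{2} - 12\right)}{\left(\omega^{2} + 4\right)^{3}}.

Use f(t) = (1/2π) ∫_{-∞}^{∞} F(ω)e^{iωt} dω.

f(t) = 6 t e^{- 2 \left|{t}\right|} \left|{t}\right|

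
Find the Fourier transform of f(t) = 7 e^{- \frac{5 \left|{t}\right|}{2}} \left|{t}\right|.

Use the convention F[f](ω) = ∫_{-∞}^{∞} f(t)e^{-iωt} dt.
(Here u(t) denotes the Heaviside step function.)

F(ω) = \frac{56 \left(25 - 4 \omega^{2}\right)}{\left(4 \omega^{2} + 25\right)^{2}}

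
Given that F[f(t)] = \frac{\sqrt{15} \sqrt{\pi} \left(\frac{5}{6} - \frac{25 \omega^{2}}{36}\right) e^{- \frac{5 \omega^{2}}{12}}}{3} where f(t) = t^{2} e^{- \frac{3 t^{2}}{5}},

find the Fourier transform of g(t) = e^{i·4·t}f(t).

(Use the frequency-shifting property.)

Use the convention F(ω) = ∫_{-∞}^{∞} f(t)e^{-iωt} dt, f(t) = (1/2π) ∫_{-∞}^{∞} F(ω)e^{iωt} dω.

F[g](ω) = \frac{5 \sqrt{15} \sqrt{\pi} \left(6 - 5 \left(\omega - 4\right)^{2}\right) e^{- \frac{5 \left(\omega - 4\right)^{2}}{12}}}{108}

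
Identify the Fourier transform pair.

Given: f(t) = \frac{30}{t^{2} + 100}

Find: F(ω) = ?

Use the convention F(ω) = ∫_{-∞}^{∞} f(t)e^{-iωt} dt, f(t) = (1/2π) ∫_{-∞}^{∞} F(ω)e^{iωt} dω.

F(ω) = 3 \pi e^{- 10 \left|{\omega}\right|}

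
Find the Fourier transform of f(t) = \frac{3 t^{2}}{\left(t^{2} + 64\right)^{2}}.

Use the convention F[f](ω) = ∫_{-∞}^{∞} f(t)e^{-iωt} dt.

F(ω) = \frac{3 \pi \left(1 - 8 \left|{\omega}\right|\right) e^{- 8 \left|{\omega}\right|}}{16}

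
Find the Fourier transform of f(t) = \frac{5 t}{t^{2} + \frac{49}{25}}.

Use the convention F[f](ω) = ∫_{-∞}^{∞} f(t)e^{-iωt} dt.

F(ω) = - 5 i \pi e^{- \frac{7 \left|{\omega}\right|}{5}} \operatorname{sign}{\left(\omega \right)}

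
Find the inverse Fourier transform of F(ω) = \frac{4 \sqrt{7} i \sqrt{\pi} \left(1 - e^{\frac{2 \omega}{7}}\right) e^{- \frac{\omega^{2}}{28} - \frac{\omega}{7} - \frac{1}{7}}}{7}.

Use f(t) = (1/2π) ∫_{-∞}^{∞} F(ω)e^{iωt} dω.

f(t) = 8 e^{- 7 t^{2}} \sin{\left(2 t \right)}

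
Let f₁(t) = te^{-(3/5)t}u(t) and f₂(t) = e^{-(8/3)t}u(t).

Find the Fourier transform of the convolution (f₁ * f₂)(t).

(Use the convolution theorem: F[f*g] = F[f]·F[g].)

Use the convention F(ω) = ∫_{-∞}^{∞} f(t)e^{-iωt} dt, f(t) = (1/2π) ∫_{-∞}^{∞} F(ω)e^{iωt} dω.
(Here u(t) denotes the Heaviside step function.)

F[f₁*f₂](ω) = \frac{75}{\left(3 i \omega + 8\right) \left(5 i \omega + 3\right)^{2}}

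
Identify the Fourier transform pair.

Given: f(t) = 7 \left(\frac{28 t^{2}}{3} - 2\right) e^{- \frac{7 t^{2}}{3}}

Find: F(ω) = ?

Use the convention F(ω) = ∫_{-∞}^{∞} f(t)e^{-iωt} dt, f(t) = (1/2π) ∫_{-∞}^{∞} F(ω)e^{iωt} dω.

F(ω) = - \frac{3 \sqrt{21} \sqrt{\pi} \omega^{2} e^{- \frac{3 \omega^{2}}{28}}}{7}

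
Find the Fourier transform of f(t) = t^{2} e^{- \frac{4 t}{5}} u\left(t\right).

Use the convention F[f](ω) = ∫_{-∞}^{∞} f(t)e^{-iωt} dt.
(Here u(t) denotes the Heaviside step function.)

F(ω) = \frac{250}{\left(5 i \omega + 4\right)^{3}}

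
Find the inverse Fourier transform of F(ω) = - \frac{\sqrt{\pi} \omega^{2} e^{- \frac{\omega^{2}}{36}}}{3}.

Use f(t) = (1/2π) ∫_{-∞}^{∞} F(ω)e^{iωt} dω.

f(t) = 9 \left(36 t^{2} - 2\right) e^{- 9 t^{2}}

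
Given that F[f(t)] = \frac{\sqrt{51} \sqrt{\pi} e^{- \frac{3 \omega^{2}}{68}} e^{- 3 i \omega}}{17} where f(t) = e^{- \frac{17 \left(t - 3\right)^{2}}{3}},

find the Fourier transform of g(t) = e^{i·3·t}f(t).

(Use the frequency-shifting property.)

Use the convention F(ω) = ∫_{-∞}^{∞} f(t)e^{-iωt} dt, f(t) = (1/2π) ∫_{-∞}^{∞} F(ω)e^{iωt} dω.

F[g](ω) = \frac{\sqrt{51} \sqrt{\pi} e^{- \frac{3 \left(\omega - 3\right) \left(\omega - 3 + 68 i\right)}{68}}}{17}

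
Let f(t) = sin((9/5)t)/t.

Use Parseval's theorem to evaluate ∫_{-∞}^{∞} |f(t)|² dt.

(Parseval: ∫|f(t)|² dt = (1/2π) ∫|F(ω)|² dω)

∫|f(t)|² dt = \frac{9 \pi}{5}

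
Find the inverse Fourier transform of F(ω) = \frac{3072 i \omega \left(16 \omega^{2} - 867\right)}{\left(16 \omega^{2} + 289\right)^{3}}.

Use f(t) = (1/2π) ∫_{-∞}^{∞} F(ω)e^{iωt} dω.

f(t) = 3 t e^{- \frac{17 \left|{t}\right|}{4}} \left|{t}\right|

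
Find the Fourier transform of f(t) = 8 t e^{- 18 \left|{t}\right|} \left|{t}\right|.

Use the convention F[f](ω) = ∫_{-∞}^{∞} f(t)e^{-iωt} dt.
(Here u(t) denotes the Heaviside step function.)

F(ω) = \frac{32 i \omega \left(\omega^{2} - 972\right)}{\left(\omega^{2} + 324\right)^{3}}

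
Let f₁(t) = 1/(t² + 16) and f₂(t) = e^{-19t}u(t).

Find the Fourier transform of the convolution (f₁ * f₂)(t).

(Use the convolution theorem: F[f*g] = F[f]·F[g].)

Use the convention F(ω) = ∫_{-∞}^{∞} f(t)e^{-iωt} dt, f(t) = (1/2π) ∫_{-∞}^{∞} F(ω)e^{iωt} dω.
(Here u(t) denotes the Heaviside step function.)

F[f₁*f₂](ω) = \frac{\pi e^{- 4 \left|{\omega}\right|}}{4 \left(i \omega + 19\right)}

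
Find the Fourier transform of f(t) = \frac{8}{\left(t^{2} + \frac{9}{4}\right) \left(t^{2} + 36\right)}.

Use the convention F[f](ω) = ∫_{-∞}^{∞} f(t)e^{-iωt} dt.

F(ω) = - \frac{16 \pi e^{- 6 \left|{\omega}\right|}}{405} + \frac{64 \pi e^{- \frac{3 \left|{\omega}\right|}{2}}}{405}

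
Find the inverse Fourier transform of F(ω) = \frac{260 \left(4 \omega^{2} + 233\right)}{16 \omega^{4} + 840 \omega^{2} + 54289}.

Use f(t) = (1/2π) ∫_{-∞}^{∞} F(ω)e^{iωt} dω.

f(t) = 5 e^{- \frac{13 \left|{t}\right|}{2}} \cos{\left(4 \left|{t}\right| \right)}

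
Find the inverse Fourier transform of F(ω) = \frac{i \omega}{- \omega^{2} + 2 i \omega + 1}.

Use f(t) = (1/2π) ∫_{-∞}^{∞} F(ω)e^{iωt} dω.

f(t) = \left(1 - t\right) e^{- t} u\left(t\right)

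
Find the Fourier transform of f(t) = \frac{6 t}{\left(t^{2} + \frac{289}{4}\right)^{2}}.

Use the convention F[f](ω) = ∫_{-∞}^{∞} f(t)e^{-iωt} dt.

F(ω) = - \frac{6 i \pi \omega e^{- \frac{17 \left|{\omega}\right|}{2}}}{17}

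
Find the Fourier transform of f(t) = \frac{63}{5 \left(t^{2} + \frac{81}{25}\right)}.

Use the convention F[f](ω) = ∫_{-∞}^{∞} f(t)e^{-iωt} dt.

F(ω) = 7 \pi e^{- \frac{9 \left|{\omega}\right|}{5}}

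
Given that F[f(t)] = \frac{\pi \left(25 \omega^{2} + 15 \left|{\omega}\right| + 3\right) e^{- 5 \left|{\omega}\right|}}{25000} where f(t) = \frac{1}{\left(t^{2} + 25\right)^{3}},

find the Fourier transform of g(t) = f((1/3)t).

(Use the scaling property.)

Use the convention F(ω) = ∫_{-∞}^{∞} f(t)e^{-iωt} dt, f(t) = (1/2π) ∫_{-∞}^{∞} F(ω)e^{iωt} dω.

F[g](ω) = \frac{9 \pi \left(75 \omega^{2} + 15 \left|{\omega}\right| + 1\right) e^{- 15 \left|{\omega}\right|}}{25000}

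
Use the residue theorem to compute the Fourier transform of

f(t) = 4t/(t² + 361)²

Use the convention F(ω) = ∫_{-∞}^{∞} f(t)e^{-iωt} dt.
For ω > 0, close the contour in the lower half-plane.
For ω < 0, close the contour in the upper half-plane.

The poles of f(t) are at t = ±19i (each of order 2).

Let g(z) = f(z)e^{-iωz}; for large |z| the factor e^{-iωz} decays in the lower half-plane when ω > 0 and in the upper half-plane when ω < 0.

Case ω > 0 (lower half-plane, clockwise contour ⇒ F(ω) = -2πi·ΣRes):
  Res_{z = - 19 i} g(z) = \frac{\omega e^{- 19 \omega}}{19} (pole of order 2)
  F(ω) = -2πi·ΣRes = - \frac{2 i \pi \omega e^{- 19 \omega}}{19}

Case ω < 0 (upper half-plane, counterclockwise contour ⇒ F(ω) = +2πi·ΣRes):
  Res_{z = 19 i} g(z) = - \frac{\omega e^{19 \omega}}{19} (pole of order 2)
  F(ω) = 2πi·ΣRes = - \frac{2 i \pi \omega e^{19 \omega}}{19}

Both cases combine into a single formula in |ω|:

F(ω) = - \frac{2 i \pi \omega e^{- 19 \left|{\omega}\right|}}{19}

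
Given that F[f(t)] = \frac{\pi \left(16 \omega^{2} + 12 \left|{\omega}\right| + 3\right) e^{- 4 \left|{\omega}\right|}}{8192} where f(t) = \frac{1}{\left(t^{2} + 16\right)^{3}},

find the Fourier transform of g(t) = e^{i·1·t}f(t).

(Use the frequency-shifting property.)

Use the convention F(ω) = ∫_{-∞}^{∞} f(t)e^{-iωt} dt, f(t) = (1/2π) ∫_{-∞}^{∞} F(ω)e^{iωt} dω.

F[g](ω) = \frac{\pi \left(16 \left(\omega - 1\right)^{2} + 12 \left|{\omega - 1}\right| + 3\right) e^{- 4 \left|{\omega - 1}\right|}}{8192}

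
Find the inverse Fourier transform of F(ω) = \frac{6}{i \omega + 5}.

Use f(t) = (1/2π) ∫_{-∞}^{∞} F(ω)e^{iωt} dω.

f(t) = 6 e^{- 5 t} u\left(t\right)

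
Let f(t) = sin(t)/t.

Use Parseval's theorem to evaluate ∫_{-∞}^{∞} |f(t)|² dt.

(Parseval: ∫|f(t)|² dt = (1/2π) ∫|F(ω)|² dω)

∫|f(t)|² dt = \pi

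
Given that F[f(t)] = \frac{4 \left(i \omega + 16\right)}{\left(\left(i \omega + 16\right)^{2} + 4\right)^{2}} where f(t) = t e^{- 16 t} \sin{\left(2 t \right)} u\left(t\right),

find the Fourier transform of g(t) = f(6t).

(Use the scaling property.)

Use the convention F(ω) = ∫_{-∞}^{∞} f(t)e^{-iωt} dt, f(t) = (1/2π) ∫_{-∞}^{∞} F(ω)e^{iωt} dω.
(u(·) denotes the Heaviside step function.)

F[g](ω) = \frac{144 \left(i \omega + 96\right)}{\left(\left(i \omega + 96\right)^{2} + 144\right)^{2}}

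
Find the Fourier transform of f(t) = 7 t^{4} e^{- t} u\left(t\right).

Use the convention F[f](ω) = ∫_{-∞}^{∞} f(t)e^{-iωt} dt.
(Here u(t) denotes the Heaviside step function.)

F(ω) = \frac{168}{\left(i \omega + 1\right)^{5}}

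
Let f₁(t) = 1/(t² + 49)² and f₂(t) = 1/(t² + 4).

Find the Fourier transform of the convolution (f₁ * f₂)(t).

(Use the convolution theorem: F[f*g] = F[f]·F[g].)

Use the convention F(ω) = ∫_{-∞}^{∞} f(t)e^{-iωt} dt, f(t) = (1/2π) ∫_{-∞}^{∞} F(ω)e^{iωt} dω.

F[f₁*f₂](ω) = \frac{\pi^{2} \left(7 \left|{\omega}\right| + 1\right) e^{- 9 \left|{\omega}\right|}}{1372}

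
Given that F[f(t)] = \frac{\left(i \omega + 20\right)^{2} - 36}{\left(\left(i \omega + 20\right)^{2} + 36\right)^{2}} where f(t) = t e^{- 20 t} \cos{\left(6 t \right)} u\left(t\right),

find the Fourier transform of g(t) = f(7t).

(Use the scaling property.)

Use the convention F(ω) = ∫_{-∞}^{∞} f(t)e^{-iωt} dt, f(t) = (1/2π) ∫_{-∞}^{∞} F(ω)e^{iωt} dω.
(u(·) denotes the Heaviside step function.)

F[g](ω) = \frac{7 \left(\left(i \omega + 140\right)^{2} - 1764\right)}{\left(\left(i \omega + 140\right)^{2} + 1764\right)^{2}}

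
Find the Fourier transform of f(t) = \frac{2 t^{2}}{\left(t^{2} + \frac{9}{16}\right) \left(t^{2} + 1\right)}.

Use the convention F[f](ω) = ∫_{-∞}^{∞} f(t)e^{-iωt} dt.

F(ω) = \frac{32 \pi e^{- \left|{\omega}\right|}}{7} - \frac{24 \pi e^{- \frac{3 \left|{\omega}\right|}{4}}}{7}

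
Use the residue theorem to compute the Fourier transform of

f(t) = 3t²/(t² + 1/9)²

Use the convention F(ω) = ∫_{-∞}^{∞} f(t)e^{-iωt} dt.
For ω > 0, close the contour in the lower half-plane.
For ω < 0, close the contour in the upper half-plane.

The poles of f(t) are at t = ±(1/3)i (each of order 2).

Let g(z) = f(z)e^{-iωz}; for large |z| the factor e^{-iωz} decays in the lower half-plane when ω > 0 and in the upper half-plane when ω < 0.

Case ω > 0 (lower half-plane, clockwise contour ⇒ F(ω) = -2πi·ΣRes):
  Res_{z = - \frac{i}{3}} g(z) = \frac{3 i \left(3 - \omega\right) e^{- \frac{\omega}{3}}}{4} (pole of order 2)
  F(ω) = -2πi·ΣRes = \frac{3 \pi \left(3 - \omega\right) e^{- \frac{\omega}{3}}}{2}

Case ω < 0 (upper half-plane, counterclockwise contour ⇒ F(ω) = +2πi·ΣRes):
  Res_{z = \frac{i}{3}} g(z) = \frac{3 i \left(- \omega - 3\right) e^{\frac{\omega}{3}}}{4} (pole of order 2)
  F(ω) = 2πi·ΣRes = \frac{3 \pi \left(\omega + 3\right) e^{\frac{\omega}{3}}}{2}

Both cases combine into a single formula in |ω|:

F(ω) = \frac{3 \pi \left(3 - \left|{\omega}\right|\right) e^{- \frac{\left|{\omega}\right|}{3}}}{2}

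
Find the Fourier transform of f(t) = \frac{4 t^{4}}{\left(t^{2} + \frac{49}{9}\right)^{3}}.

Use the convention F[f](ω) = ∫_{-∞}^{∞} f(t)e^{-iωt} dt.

F(ω) = \frac{\pi \left(49 \omega^{2} - 105 \left|{\omega}\right| + 27\right) e^{- \frac{7 \left|{\omega}\right|}{3}}}{42}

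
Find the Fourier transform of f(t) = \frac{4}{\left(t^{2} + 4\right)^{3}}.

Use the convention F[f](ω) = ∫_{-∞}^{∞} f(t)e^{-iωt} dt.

F(ω) = \frac{\pi \left(4 \omega^{2} + 6 \left|{\omega}\right| + 3\right) e^{- 2 \left|{\omega}\right|}}{64}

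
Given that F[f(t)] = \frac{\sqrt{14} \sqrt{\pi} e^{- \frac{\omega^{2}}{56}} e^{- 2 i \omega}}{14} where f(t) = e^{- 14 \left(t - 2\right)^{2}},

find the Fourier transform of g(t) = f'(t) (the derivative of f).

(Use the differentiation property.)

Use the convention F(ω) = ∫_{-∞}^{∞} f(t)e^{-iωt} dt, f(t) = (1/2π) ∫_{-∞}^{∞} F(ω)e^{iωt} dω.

F[g](ω) = \frac{\sqrt{14} i \sqrt{\pi} \omega e^{- \frac{\omega \left(\omega + 112 i\right)}{56}}}{14}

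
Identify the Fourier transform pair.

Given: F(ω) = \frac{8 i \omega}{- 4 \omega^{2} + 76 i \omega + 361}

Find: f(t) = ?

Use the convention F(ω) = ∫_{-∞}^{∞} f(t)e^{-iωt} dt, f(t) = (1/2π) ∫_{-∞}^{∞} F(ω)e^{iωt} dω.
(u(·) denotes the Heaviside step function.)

f(t) = 2 \left(1 - \frac{19 t}{2}\right) e^{- \frac{19 t}{2}} u\left(t\right)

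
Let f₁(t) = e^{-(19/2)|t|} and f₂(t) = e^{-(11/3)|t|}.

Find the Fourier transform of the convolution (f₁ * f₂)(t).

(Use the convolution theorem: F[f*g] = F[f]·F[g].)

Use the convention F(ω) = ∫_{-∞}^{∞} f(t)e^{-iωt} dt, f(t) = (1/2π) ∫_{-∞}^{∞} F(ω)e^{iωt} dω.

F[f₁*f₂](ω) = \frac{5016}{36 \omega^{4} + 3733 \omega^{2} + 43681}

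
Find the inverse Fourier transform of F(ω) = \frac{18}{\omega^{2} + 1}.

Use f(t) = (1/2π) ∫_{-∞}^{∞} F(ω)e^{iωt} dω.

f(t) = 9 e^{- \left|{t}\right|}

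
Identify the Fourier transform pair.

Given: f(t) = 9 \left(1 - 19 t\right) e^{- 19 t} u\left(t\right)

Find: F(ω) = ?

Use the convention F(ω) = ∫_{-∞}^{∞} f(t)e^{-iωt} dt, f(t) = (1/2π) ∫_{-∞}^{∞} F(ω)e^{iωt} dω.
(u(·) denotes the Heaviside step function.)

F(ω) = \frac{9 i \omega}{- \omega^{2} + 38 i \omega + 361}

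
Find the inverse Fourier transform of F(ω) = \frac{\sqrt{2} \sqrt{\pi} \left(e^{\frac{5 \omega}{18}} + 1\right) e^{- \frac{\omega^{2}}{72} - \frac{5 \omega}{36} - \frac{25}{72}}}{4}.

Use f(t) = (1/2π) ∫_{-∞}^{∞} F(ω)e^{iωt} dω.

f(t) = 3 e^{- 18 t^{2}} \cos{\left(5 t \right)}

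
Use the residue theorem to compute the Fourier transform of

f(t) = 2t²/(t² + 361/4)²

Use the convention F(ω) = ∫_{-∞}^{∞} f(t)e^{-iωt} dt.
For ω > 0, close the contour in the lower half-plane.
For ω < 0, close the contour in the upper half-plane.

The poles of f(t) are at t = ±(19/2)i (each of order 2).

Let g(z) = f(z)e^{-iωz}; for large |z| the factor e^{-iωz} decays in the lower half-plane when ω > 0 and in the upper half-plane when ω < 0.

Case ω > 0 (lower half-plane, clockwise contour ⇒ F(ω) = -2πi·ΣRes):
  Res_{z = - \frac{19 i}{2}} g(z) = \frac{i \left(2 - 19 \omega\right) e^{- \frac{19 \omega}{2}}}{38} (pole of order 2)
  F(ω) = -2πi·ΣRes = \frac{\pi \left(2 - 19 \omega\right) e^{- \frac{19 \omega}{2}}}{19}

Case ω < 0 (upper half-plane, counterclockwise contour ⇒ F(ω) = +2πi·ΣRes):
  Res_{z = \frac{19 i}{2}} g(z) = \frac{i \left(- 19 \omega - 2\right) e^{\frac{19 \omega}{2}}}{38} (pole of order 2)
  F(ω) = 2πi·ΣRes = \frac{\pi \left(19 \omega + 2\right) e^{\frac{19 \omega}{2}}}{19}

Both cases combine into a single formula in |ω|:

F(ω) = \frac{\pi \left(2 - 19 \left|{\omega}\right|\right) e^{- \frac{19 \left|{\omega}\right|}{2}}}{19}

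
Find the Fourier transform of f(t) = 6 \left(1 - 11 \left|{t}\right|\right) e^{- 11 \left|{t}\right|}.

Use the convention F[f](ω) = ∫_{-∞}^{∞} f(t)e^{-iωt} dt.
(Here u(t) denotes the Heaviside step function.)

F(ω) = \frac{264 \omega^{2}}{\left(\omega^{2} + 121\right)^{2}}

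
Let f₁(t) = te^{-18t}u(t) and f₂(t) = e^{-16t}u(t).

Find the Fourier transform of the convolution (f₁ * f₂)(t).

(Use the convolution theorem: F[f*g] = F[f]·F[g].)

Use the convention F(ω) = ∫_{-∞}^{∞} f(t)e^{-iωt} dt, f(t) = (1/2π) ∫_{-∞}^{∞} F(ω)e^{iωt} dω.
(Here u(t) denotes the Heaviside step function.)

F[f₁*f₂](ω) = \frac{1}{\left(i \omega + 16\right) \left(i \omega + 18\right)^{2}}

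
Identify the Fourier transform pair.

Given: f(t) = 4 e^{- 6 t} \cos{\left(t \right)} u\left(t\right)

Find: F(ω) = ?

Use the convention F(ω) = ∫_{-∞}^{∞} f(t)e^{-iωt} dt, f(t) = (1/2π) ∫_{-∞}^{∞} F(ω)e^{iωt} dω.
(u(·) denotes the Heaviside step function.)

F(ω) = \frac{4 \left(i \omega + 6\right)}{\left(i \omega + 6\right)^{2} + 1}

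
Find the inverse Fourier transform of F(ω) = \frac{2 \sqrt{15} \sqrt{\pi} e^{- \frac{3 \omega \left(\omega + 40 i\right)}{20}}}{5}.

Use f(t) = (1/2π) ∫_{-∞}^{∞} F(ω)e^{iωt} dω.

f(t) = 2 e^{- \frac{5 \left(t - 6\right)^{2}}{3}}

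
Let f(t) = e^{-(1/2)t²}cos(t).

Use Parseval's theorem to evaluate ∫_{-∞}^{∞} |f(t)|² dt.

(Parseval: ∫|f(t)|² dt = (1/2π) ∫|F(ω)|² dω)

∫|f(t)|² dt = \frac{\sqrt{\pi} \left(1 + e\right)}{2 e}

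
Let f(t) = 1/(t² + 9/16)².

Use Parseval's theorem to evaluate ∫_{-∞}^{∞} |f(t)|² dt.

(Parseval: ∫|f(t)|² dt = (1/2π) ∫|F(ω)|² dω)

∫|f(t)|² dt = \frac{5120 \pi}{2187}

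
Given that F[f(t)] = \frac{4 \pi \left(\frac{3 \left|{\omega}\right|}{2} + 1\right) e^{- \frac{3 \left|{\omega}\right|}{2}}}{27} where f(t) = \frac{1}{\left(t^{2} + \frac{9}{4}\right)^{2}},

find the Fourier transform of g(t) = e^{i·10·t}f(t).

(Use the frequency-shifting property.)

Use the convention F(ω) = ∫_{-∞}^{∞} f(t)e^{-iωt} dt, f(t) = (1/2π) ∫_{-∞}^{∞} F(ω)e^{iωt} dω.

F[g](ω) = \frac{2 \pi \left(3 \left|{\omega - 10}\right| + 2\right) e^{- \frac{3 \left|{\omega - 10}\right|}{2}}}{27}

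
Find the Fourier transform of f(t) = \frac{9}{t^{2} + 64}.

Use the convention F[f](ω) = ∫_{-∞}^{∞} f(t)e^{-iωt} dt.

F(ω) = \frac{9 \pi e^{- 8 \left|{\omega}\right|}}{8}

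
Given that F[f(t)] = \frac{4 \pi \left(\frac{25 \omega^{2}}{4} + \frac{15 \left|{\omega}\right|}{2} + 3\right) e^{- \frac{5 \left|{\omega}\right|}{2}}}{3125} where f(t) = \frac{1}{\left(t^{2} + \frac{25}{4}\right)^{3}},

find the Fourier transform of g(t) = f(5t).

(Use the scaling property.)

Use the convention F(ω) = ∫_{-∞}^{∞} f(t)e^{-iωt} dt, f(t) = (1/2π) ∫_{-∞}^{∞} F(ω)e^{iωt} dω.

F[g](ω) = \frac{\pi \left(\omega^{2} + 6 \left|{\omega}\right| + 12\right) e^{- \frac{\left|{\omega}\right|}{2}}}{15625}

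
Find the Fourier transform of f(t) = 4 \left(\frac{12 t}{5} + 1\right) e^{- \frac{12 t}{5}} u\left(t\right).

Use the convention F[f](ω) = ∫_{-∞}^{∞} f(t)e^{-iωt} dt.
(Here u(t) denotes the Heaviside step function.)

F(ω) = \frac{20 \left(- 5 i \omega - 24\right)}{25 \omega^{2} - 120 i \omega - 144}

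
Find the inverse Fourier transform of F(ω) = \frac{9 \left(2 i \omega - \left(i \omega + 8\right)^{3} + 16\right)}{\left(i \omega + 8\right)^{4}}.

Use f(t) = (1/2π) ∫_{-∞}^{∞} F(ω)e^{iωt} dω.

f(t) = 9 \left(t^{2} - 1\right) e^{- 8 t} u\left(t\right)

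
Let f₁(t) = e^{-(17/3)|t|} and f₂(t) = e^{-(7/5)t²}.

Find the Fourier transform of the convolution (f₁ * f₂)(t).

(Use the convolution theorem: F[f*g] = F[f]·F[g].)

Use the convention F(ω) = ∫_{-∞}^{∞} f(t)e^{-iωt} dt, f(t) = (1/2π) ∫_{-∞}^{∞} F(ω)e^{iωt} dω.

F[f₁*f₂](ω) = \frac{102 \sqrt{35} \sqrt{\pi} e^{- \frac{5 \omega^{2}}{28}}}{7 \left(9 \omega^{2} + 289\right)}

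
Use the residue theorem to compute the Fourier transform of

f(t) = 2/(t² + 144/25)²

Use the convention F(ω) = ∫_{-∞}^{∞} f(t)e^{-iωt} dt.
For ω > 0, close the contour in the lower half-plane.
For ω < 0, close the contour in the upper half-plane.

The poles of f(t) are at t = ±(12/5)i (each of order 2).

Let g(z) = f(z)e^{-iωz}; for large |z| the factor e^{-iωz} decays in the lower half-plane when ω > 0 and in the upper half-plane when ω < 0.

Case ω > 0 (lower half-plane, clockwise contour ⇒ F(ω) = -2πi·ΣRes):
  Res_{z = - \frac{12 i}{5}} g(z) = \frac{25 i \left(12 \omega + 5\right) e^{- \frac{12 \omega}{5}}}{3456} (pole of order 2)
  F(ω) = -2πi·ΣRes = \frac{25 \pi \left(12 \omega + 5\right) e^{- \frac{12 \omega}{5}}}{1728}

Case ω < 0 (upper half-plane, counterclockwise contour ⇒ F(ω) = +2πi·ΣRes):
  Res_{z = \frac{12 i}{5}} g(z) = \frac{25 i \left(12 \omega - 5\right) e^{\frac{12 \omega}{5}}}{3456} (pole of order 2)
  F(ω) = 2πi·ΣRes = \frac{25 \pi \left(5 - 12 \omega\right) e^{\frac{12 \omega}{5}}}{1728}

Both cases combine into a single formula in |ω|:

F(ω) = \frac{25 \pi \left(12 \left|{\omega}\right| + 5\right) e^{- \frac{12 \left|{\omega}\right|}{5}}}{1728}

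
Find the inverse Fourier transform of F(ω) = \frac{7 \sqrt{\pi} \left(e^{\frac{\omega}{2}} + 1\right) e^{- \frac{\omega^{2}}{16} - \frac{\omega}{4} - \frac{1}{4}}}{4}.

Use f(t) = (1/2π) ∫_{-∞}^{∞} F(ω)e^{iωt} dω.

f(t) = 7 e^{- 4 t^{2}} \cos{\left(2 t \right)}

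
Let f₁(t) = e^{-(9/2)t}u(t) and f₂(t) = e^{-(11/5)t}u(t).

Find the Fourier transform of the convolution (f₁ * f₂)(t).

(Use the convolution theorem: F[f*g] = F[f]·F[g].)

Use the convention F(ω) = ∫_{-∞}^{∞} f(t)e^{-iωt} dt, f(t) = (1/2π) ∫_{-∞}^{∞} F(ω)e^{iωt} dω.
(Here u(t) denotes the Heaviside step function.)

F[f₁*f₂](ω) = \frac{10}{- 10 \omega^{2} + 67 i \omega + 99}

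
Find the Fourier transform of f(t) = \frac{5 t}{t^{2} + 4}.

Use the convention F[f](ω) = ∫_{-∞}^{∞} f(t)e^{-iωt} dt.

F(ω) = - 5 i \pi e^{- 2 \left|{\omega}\right|} \operatorname{sign}{\left(\omega \right)}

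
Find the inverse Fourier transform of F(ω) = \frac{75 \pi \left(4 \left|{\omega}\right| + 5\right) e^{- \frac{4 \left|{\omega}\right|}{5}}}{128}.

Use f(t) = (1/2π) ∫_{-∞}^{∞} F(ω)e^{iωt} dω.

f(t) = \frac{3}{\left(t^{2} + \frac{16}{25}\right)^{2}}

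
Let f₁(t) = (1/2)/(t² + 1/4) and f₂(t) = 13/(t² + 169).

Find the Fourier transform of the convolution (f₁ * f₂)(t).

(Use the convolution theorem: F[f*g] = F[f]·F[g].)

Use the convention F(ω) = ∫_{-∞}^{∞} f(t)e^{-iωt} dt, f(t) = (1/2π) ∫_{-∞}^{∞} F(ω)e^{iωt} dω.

F[f₁*f₂](ω) = \pi^{2} e^{- \frac{27 \left|{\omega}\right|}{2}}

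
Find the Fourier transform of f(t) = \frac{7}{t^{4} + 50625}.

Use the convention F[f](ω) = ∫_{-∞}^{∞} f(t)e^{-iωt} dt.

F(ω) = \frac{7 \pi e^{- \frac{15 \sqrt{2} \left|{\omega}\right|}{2}} \sin{\left(\frac{15 \sqrt{2} \left|{\omega}\right|}{2} + \frac{\pi}{4} \right)}}{3375}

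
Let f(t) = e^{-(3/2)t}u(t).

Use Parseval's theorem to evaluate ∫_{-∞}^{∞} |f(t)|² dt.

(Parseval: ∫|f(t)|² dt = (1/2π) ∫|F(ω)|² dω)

∫|f(t)|² dt = \frac{1}{3}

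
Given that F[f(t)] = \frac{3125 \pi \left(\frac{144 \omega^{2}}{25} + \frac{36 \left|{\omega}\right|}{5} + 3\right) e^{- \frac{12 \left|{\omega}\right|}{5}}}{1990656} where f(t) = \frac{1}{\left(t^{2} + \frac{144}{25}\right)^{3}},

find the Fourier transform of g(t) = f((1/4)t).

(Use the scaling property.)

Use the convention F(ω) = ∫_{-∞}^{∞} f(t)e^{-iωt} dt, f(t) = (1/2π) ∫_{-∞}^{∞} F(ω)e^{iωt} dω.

F[g](ω) = \frac{125 \pi \left(768 \omega^{2} + 240 \left|{\omega}\right| + 25\right) e^{- \frac{48 \left|{\omega}\right|}{5}}}{165888}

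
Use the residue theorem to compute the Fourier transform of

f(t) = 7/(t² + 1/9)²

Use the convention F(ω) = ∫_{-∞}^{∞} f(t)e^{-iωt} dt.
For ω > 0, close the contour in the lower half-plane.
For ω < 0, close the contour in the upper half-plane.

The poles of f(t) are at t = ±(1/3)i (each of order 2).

Let g(z) = f(z)e^{-iωz}; for large |z| the factor e^{-iωz} decays in the lower half-plane when ω > 0 and in the upper half-plane when ω < 0.

Case ω > 0 (lower half-plane, clockwise contour ⇒ F(ω) = -2πi·ΣRes):
  Res_{z = - \frac{i}{3}} g(z) = \frac{63 i \left(\omega + 3\right) e^{- \frac{\omega}{3}}}{4} (pole of order 2)
  F(ω) = -2πi·ΣRes = \frac{63 \pi \left(\omega + 3\right) e^{- \frac{\omega}{3}}}{2}

Case ω < 0 (upper half-plane, counterclockwise contour ⇒ F(ω) = +2πi·ΣRes):
  Res_{z = \frac{i}{3}} g(z) = \frac{63 i \left(\omega - 3\right) e^{\frac{\omega}{3}}}{4} (pole of order 2)
  F(ω) = 2πi·ΣRes = \frac{63 \pi \left(3 - \omega\right) e^{\frac{\omega}{3}}}{2}

Both cases combine into a single formula in |ω|:

F(ω) = \frac{63 \pi \left(\left|{\omega}\right| + 3\right) e^{- \frac{\left|{\omega}\right|}{3}}}{2}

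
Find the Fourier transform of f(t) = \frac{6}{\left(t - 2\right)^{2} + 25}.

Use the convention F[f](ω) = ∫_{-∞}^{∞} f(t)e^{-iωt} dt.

F(ω) = \frac{6 \pi e^{- 2 i \omega - 5 \left|{\omega}\right|}}{5}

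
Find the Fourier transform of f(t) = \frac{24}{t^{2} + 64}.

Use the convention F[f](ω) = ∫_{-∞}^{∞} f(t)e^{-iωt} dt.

F(ω) = 3 \pi e^{- 8 \left|{\omega}\right|}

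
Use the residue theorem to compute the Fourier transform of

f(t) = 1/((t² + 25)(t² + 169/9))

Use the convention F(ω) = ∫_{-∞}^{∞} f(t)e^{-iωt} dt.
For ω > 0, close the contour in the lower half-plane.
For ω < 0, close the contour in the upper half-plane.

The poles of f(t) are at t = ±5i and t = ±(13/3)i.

Let g(z) = f(z)e^{-iωz}; for large |z| the factor e^{-iωz} decays in the lower half-plane when ω > 0 and in the upper half-plane when ω < 0.

Case ω > 0 (lower half-plane, clockwise contour ⇒ F(ω) = -2πi·ΣRes):
  Res_{z = - 5 i} g(z) = - \frac{9 i e^{- 5 \omega}}{560}
  Res_{z = - \frac{13 i}{3}} g(z) = \frac{27 i e^{- \frac{13 \omega}{3}}}{1456}
  F(ω) = -2πi·ΣRes = - \frac{9 \pi e^{- 5 \omega}}{280} + \frac{27 \pi e^{- \frac{13 \omega}{3}}}{728}

Case ω < 0 (upper half-plane, counterclockwise contour ⇒ F(ω) = +2πi·ΣRes):
  Res_{z = 5 i} g(z) = \frac{9 i e^{5 \omega}}{560}
  Res_{z = \frac{13 i}{3}} g(z) = - \frac{27 i e^{\frac{13 \omega}{3}}}{1456}
  F(ω) = 2πi·ΣRes = \frac{9 \pi \left(15 e^{\frac{13 \omega}{3}} - 13 e^{5 \omega}\right)}{3640}

Both cases combine into a single formula in |ω|:

F(ω) = - \frac{9 \pi e^{- 5 \left|{\omega}\right|}}{280} + \frac{27 \pi e^{- \frac{13 \left|{\omega}\right|}{3}}}{728}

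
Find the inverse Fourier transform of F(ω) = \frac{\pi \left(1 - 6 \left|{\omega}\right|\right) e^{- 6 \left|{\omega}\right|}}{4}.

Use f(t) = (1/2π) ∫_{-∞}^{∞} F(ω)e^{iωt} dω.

f(t) = \frac{3 t^{2}}{\left(t^{2} + 36\right)^{2}}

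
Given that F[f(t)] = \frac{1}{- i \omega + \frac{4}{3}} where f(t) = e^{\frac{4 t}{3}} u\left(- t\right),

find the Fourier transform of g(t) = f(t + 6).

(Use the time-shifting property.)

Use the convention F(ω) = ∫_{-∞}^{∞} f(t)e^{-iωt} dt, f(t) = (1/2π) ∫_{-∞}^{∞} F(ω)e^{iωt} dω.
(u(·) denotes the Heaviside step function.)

F[g](ω) = - \frac{3 e^{6 i \omega}}{3 i \omega - 4}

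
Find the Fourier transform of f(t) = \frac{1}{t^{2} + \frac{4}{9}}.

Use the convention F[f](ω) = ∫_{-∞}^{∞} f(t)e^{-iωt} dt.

F(ω) = \frac{3 \pi e^{- \frac{2 \left|{\omega}\right|}{3}}}{2}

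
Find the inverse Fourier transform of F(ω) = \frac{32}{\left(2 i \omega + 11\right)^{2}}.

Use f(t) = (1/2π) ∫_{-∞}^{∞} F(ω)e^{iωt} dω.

f(t) = 8 t e^{- \frac{11 t}{2}} u\left(t\right)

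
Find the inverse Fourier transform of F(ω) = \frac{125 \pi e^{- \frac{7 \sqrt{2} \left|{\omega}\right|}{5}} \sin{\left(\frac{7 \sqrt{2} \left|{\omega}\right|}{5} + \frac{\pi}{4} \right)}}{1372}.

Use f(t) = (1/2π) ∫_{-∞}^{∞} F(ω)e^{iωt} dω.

f(t) = \frac{2}{t^{4} + \frac{38416}{625}}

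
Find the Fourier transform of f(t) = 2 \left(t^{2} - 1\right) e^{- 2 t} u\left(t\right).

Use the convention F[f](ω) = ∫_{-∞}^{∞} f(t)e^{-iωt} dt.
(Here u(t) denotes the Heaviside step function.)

F(ω) = \frac{2 \left(2 i \omega - \left(i \omega + 2\right)^{3} + 4\right)}{\left(i \omega + 2\right)^{4}}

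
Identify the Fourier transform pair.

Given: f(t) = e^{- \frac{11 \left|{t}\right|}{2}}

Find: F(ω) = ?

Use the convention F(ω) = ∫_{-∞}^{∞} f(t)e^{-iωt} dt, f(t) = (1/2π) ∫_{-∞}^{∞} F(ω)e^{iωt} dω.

F(ω) = \frac{44}{4 \omega^{2} + 121}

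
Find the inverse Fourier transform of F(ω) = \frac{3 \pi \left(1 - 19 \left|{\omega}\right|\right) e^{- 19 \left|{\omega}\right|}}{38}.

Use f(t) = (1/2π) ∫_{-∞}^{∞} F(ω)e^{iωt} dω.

f(t) = \frac{3 t^{2}}{\left(t^{2} + 361\right)^{2}}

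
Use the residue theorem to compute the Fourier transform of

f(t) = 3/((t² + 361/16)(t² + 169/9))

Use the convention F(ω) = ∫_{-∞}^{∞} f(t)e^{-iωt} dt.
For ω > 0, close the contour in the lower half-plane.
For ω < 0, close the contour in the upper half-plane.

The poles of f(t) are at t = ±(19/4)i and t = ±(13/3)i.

Let g(z) = f(z)e^{-iωz}; for large |z| the factor e^{-iωz} decays in the lower half-plane when ω > 0 and in the upper half-plane when ω < 0.

Case ω > 0 (lower half-plane, clockwise contour ⇒ F(ω) = -2πi·ΣRes):
  Res_{z = - \frac{19 i}{4}} g(z) = - \frac{864 i e^{- \frac{19 \omega}{4}}}{10355}
  Res_{z = - \frac{13 i}{3}} g(z) = \frac{648 i e^{- \frac{13 \omega}{3}}}{7085}
  F(ω) = -2πi·ΣRes = \frac{1296 \pi e^{- \frac{13 \omega}{3}}}{7085} - \frac{1728 \pi e^{- \frac{19 \omega}{4}}}{10355}

Case ω < 0 (upper half-plane, counterclockwise contour ⇒ F(ω) = +2πi·ΣRes):
  Res_{z = \frac{19 i}{4}} g(z) = \frac{864 i e^{\frac{19 \omega}{4}}}{10355}
  Res_{z = \frac{13 i}{3}} g(z) = - \frac{648 i e^{\frac{13 \omega}{3}}}{7085}
  F(ω) = 2πi·ΣRes = \frac{432 \pi \left(- 52 e^{\frac{19 \omega}{4}} + 57 e^{\frac{13 \omega}{3}}\right)}{134615}

Both cases combine into a single formula in |ω|:

F(ω) = \frac{1296 \pi e^{- \frac{13 \left|{\omega}\right|}{3}}}{7085} - \frac{1728 \pi e^{- \frac{19 \left|{\omega}\right|}{4}}}{10355}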